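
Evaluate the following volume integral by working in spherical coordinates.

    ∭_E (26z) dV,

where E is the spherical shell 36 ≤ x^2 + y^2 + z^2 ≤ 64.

In spherical coordinates, x = ρ sin(φ) cos(θ), y = ρ sin(φ) sin(θ), z = ρ cos(φ), and dV = ρ^2 sin(φ) dρ dφ dθ.

The integrand becomes 26ρ cos(φ), so

    ∭_E (26z) dV = ∫_{0}^{2π} ∫_{0}^{π} ∫_{6}^{8} (26ρ cos(φ)) · ρ^2 sin(φ) dρ dφ dθ.

Inner (ρ): 9100sin(2φ).
Middle (φ): 0.
Outer (θ): 0.

Therefore the triple integral equals 0.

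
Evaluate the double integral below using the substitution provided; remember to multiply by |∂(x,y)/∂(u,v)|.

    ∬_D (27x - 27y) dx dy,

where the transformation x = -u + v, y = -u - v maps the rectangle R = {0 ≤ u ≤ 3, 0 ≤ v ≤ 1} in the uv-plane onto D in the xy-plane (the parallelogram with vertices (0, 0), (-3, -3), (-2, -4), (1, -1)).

Compute the Jacobian determinant of (x, y) with respect to (u, v):

    ∂(x,y)/∂(u,v) = | -1  1 | = (-1)(-1) - (1)(-1) = 2.
                   | -1  -1 |

Its absolute value is |J| = 2 (the area scaling factor).

Substituting x = -u + v, y = -u - v into the integrand,

    27x - 27y → 54v,

so the integral becomes

    ∬_R (54v) · |J| du dv = ∫_0^3 ∫_0^1 (108v) dv du.

Inner (v): 54.
Outer (u): 162.

Therefore ∬_D (27x - 27y) dx dy = 162.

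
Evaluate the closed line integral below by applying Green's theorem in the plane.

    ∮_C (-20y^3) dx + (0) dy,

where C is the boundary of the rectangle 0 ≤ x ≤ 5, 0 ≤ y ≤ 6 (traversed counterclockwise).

Green's theorem converts the closed line integral into a double integral over the enclosed region D:

    ∮_C P dx + Q dy = ∬_D (∂Q/∂x - ∂P/∂y) dA.

Here P = -20y^3, Q = 0, so

    ∂Q/∂x = 0,    ∂P/∂y = -60y^2,
    ∂Q/∂x - ∂P/∂y = 60y^2.

D is the region 0 ≤ x ≤ 5, 0 ≤ y ≤ 6. Evaluating the double integral:

    ∬_D (60y^2) dA = ∫_0^{5} ∫_0^{6} (60y^2) dy dx.

Inner (y from 0 to 6): 4320.
Outer (x from 0 to 5): 21600.

Therefore ∮_C P dx + Q dy = 21600.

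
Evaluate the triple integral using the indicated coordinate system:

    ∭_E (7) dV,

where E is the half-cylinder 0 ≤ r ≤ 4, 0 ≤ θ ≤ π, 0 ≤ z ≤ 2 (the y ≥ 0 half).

In cylindrical coordinates, x = r cos(θ), y = r sin(θ), z = z, and dV = r dr dθ dz.

The integrand becomes 7, so

    ∭_E (7) dV = ∫_{0}^{π} ∫_{0}^{4} ∫_{0}^{2} (7) · r dz dr dθ.

Inner (z): 14r.
Middle (r from 0 to 4): 112.
Outer (θ): 112π.

Therefore the triple integral equals 112π.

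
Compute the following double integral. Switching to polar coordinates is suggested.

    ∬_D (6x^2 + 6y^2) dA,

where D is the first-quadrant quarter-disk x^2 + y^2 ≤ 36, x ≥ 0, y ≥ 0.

The region D is 0 ≤ r ≤ 6, 0 ≤ θ ≤ π/2 in polar coordinates, where x = r cos(θ), y = r sin(θ), and dA = r dr dθ.

Under the substitution, the integrand becomes 6r^2, so

    ∬_D (6x^2 + 6y^2) dA = ∫_{0}^{π/2} ∫_{0}^{6} (6r^2) · r dr dθ.

Inner integral (in r): ∫_{0}^{6} (6r^2) · r dr = 1944.

Outer integral (in θ): ∫_{0}^{π/2} (1944) dθ = 972π.

Therefore ∬_D (6x^2 + 6y^2) dA = 972π.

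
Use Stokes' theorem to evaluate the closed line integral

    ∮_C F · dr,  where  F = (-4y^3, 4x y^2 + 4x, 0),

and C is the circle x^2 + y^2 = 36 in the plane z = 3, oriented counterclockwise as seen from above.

Let S be the flat disk x^2 + y^2 ≤ 36 in the plane z = 3, with upward unit normal n̂ = ẑ. By Stokes' theorem,

    ∮_C F · dr = ∬_S (∇ × F) · n̂ dS = ∬_D (curl F)_z dA,

where D is the disk x^2 + y^2 ≤ 36.

Compute the curl of F = (-4y^3, 4x y^2 + 4x, 0):
    (∇ × F)_x = ∂F_z/∂y - ∂F_y/∂z = 0,
    (∇ × F)_y = ∂F_x/∂z - ∂F_z/∂x = 0,
    (∇ × F)_z = ∂F_y/∂x - ∂F_x/∂y = 16y^2 + 4.

On z = 3, (curl F)_z = 16y^2 + 4.

Convert to polar (x = r cos θ, y = r sin θ, dA = r dr dθ); the integrand becomes 16r^2sin(θ)^2 + 4, so

    ∬_D (curl F)_z dA = ∫_0^{2π} ∫_0^{6} (16r^2sin(θ)^2 + 4) · r dr dθ.

Inner (r from 0 to 6): 5184sin(θ)^2 + 72.
Outer (θ from 0 to 2π): 5328π.

Therefore ∮_C F · dr = 5328π.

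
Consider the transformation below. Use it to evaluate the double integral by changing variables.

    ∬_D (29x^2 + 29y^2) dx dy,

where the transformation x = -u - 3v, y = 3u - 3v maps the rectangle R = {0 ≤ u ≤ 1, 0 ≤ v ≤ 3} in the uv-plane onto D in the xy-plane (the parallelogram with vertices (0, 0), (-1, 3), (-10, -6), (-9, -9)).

Compute the Jacobian determinant of (x, y) with respect to (u, v):

    ∂(x,y)/∂(u,v) = | -1  -3 | = (-1)(-3) - (-3)(3) = 12.
                   | 3  -3 |

Its absolute value is |J| = 12 (the area scaling factor).

Substituting x = -u - 3v, y = 3u - 3v into the integrand,

    29x^2 + 29y^2 → 290u^2 - 348u v + 522v^2,

so the integral becomes

    ∬_R (290u^2 - 348u v + 522v^2) · |J| du dv = ∫_0^1 ∫_0^3 (3480u^2 - 4176u v + 6264v^2) dv du.

Inner (v): 10440u^2 - 18792u + 56376.
Outer (u): 50460.

Therefore ∬_D (29x^2 + 29y^2) dx dy = 50460.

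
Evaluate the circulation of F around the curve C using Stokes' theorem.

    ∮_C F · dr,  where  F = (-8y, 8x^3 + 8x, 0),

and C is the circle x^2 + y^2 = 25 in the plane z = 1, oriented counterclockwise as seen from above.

Let S be the flat disk x^2 + y^2 ≤ 25 in the plane z = 1, with upward unit normal n̂ = ẑ. By Stokes' theorem,

    ∮_C F · dr = ∬_S (∇ × F) · n̂ dS = ∬_D (curl F)_z dA,

where D is the disk x^2 + y^2 ≤ 25.

Compute the curl of F = (-8y, 8x^3 + 8x, 0):
    (∇ × F)_x = ∂F_z/∂y - ∂F_y/∂z = 0,
    (∇ × F)_y = ∂F_x/∂z - ∂F_z/∂x = 0,
    (∇ × F)_z = ∂F_y/∂x - ∂F_x/∂y = 24x^2 + 16.

On z = 1, (curl F)_z = 24x^2 + 16.

Convert to polar (x = r cos θ, y = r sin θ, dA = r dr dθ); the integrand becomes 24r^2cos(θ)^2 + 16, so

    ∬_D (curl F)_z dA = ∫_0^{2π} ∫_0^{5} (24r^2cos(θ)^2 + 16) · r dr dθ.

Inner (r from 0 to 5): 3750cos(θ)^2 + 200.
Outer (θ from 0 to 2π): 4150π.

Therefore ∮_C F · dr = 4150π.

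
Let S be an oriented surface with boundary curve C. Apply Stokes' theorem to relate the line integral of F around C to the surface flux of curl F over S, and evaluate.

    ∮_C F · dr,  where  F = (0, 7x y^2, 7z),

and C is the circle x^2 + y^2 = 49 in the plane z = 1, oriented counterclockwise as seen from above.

Let S be the flat disk x^2 + y^2 ≤ 49 in the plane z = 1, with upward unit normal n̂ = ẑ. By Stokes' theorem,

    ∮_C F · dr = ∬_S (∇ × F) · n̂ dS = ∬_D (curl F)_z dA,

where D is the disk x^2 + y^2 ≤ 49.

Compute the curl of F = (0, 7x y^2, 7z):
    (∇ × F)_x = ∂F_z/∂y - ∂F_y/∂z = 0,
    (∇ × F)_y = ∂F_x/∂z - ∂F_z/∂x = 0,
    (∇ × F)_z = ∂F_y/∂x - ∂F_x/∂y = 7y^2.

On z = 1, (curl F)_z = 7y^2.

Convert to polar (x = r cos θ, y = r sin θ, dA = r dr dθ); the integrand becomes 7r^2sin(θ)^2, so

    ∬_D (curl F)_z dA = ∫_0^{2π} ∫_0^{7} (7r^2sin(θ)^2) · r dr dθ.

Inner (r from 0 to 7): 16807sin(θ)^2/4.
Outer (θ from 0 to 2π): 16807π/4.

Therefore ∮_C F · dr = 16807π/4.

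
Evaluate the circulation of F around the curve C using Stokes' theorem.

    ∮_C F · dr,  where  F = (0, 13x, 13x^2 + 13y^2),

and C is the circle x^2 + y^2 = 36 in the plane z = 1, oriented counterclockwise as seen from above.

Let S be the flat disk x^2 + y^2 ≤ 36 in the plane z = 1, with upward unit normal n̂ = ẑ. By Stokes' theorem,

    ∮_C F · dr = ∬_S (∇ × F) · n̂ dS = ∬_D (curl F)_z dA,

where D is the disk x^2 + y^2 ≤ 36.

Compute the curl of F = (0, 13x, 13x^2 + 13y^2):
    (∇ × F)_x = ∂F_z/∂y - ∂F_y/∂z = 26y,
    (∇ × F)_y = ∂F_x/∂z - ∂F_z/∂x = -26x,
    (∇ × F)_z = ∂F_y/∂x - ∂F_x/∂y = 13.

On z = 1, (curl F)_z = 13.

Convert to polar (x = r cos θ, y = r sin θ, dA = r dr dθ); the integrand becomes 13, so

    ∬_D (curl F)_z dA = ∫_0^{2π} ∫_0^{6} (13) · r dr dθ.

Inner (r from 0 to 6): 234.
Outer (θ from 0 to 2π): 468π.

Therefore ∮_C F · dr = 468π.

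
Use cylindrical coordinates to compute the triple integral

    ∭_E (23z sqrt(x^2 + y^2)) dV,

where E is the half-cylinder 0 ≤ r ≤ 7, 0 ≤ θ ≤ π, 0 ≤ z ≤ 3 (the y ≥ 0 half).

In cylindrical coordinates, x = r cos(θ), y = r sin(θ), z = z, and dV = r dr dθ dz.

The integrand becomes 23r z, so

    ∭_E (23z sqrt(x^2 + y^2)) dV = ∫_{0}^{π} ∫_{0}^{7} ∫_{0}^{3} (23r z) · r dz dr dθ.

Inner (z): 207r^2/2.
Middle (r from 0 to 7): 23667/2.
Outer (θ): 23667π/2.

Therefore the triple integral equals 23667π/2.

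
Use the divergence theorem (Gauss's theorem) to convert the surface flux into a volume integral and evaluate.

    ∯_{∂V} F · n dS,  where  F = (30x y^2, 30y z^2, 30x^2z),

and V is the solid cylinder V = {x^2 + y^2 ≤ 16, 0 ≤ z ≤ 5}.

By the divergence theorem,

    ∯_{∂V} F · n dS = ∭_V (∇ · F) dV.

Compute the divergence:
    ∇ · F = ∂F_x/∂x + ∂F_y/∂y + ∂F_z/∂z = 30y^2 + 30z^2 + 30x^2 = 30x^2 + 30y^2 + 30z^2.

In cylindrical coordinates, x = r cos(θ), y = r sin(θ), z = z, dV = r dr dθ dz, with 0 ≤ r ≤ 4, 0 ≤ θ ≤ 2π, 0 ≤ z ≤ 5.

The integrand, after substitution and multiplying by the volume element, becomes (30r^2 + 30z^2) · r, so

    ∭_V (∇·F) dV = ∫_0^{2π} ∫_0^{4} ∫_0^{5} (30r^2 + 30z^2) · r dz dr dθ.

Inner (z from 0 to 5): 150r^3 + 1250r.
Middle (r from 0 to 4): 19600.
Outer (θ from 0 to 2π): 39200π.

Therefore ∯_{∂V} F · n dS = 39200π.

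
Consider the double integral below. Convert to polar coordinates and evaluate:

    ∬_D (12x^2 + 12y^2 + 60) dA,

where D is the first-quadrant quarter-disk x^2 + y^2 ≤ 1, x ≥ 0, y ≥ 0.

The region D is 0 ≤ r ≤ 1, 0 ≤ θ ≤ π/2 in polar coordinates, where x = r cos(θ), y = r sin(θ), and dA = r dr dθ.

Under the substitution, the integrand becomes 12r^2 + 60, so

    ∬_D (12x^2 + 12y^2 + 60) dA = ∫_{0}^{π/2} ∫_{0}^{1} (12r^2 + 60) · r dr dθ.

Inner integral (in r): ∫_{0}^{1} (12r^2 + 60) · r dr = 33.

Outer integral (in θ): ∫_{0}^{π/2} (33) dθ = 33π/2.

Therefore ∬_D (12x^2 + 12y^2 + 60) dA = 33π/2.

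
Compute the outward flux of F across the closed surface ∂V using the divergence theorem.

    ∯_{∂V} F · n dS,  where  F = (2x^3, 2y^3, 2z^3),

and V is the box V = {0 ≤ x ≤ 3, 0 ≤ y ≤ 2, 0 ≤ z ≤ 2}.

By the divergence theorem,

    ∯_{∂V} F · n dS = ∭_V (∇ · F) dV.

Compute the divergence:
    ∇ · F = ∂F_x/∂x + ∂F_y/∂y + ∂F_z/∂z = 6x^2 + 6y^2 + 6z^2.

V is a rectangular box, so dV = dx dy dz with 0 ≤ x ≤ 3, 0 ≤ y ≤ 2, 0 ≤ z ≤ 2.

Integrate (6x^2 + 6y^2 + 6z^2) over V as an iterated integral:

    ∭_V (∇·F) dV = ∫_0^{3} ∫_0^{2} ∫_0^{2} (6x^2 + 6y^2 + 6z^2) dz dy dx.

Inner (z from 0 to 2): 12x^2 + 12y^2 + 16.
Middle (y from 0 to 2): 24x^2 + 64.
Outer (x from 0 to 3): 408.

Therefore ∯_{∂V} F · n dS = 408.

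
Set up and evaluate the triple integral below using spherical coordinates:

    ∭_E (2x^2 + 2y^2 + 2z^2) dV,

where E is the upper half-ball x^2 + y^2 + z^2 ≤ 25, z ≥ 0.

In spherical coordinates, x = ρ sin(φ) cos(θ), y = ρ sin(φ) sin(θ), z = ρ cos(φ), and dV = ρ^2 sin(φ) dρ dφ dθ.

The integrand becomes 2ρ^2, so

    ∭_E (2x^2 + 2y^2 + 2z^2) dV = ∫_{0}^{2π} ∫_{0}^{π/2} ∫_{0}^{5} (2ρ^2) · ρ^2 sin(φ) dρ dφ dθ.

Inner (ρ): 1250sin(φ).
Middle (φ): 1250.
Outer (θ): 2500π.

Therefore the triple integral equals 2500π.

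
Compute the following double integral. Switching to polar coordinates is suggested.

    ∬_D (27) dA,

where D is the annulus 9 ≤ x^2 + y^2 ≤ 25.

The region D is 3 ≤ r ≤ 5, 0 ≤ θ ≤ 2π in polar coordinates, where x = r cos(θ), y = r sin(θ), and dA = r dr dθ.

Under the substitution, the integrand becomes 27, so

    ∬_D (27) dA = ∫_{0}^{2π} ∫_{3}^{5} (27) · r dr dθ.

Inner integral (in r): ∫_{3}^{5} (27) · r dr = 216.

Outer integral (in θ): ∫_{0}^{2π} (216) dθ = 432π.

Therefore ∬_D (27) dA = 432π.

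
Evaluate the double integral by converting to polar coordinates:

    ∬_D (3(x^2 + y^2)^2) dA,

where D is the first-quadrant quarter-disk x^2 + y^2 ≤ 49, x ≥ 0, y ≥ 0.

The region D is 0 ≤ r ≤ 7, 0 ≤ θ ≤ π/2 in polar coordinates, where x = r cos(θ), y = r sin(θ), and dA = r dr dθ.

Under the substitution, the integrand becomes 3r^4, so

    ∬_D (3(x^2 + y^2)^2) dA = ∫_{0}^{π/2} ∫_{0}^{7} (3r^4) · r dr dθ.

Inner integral (in r): ∫_{0}^{7} (3r^4) · r dr = 117649/2.

Outer integral (in θ): ∫_{0}^{π/2} (117649/2) dθ = 117649π/4.

Therefore ∬_D (3(x^2 + y^2)^2) dA = 117649π/4.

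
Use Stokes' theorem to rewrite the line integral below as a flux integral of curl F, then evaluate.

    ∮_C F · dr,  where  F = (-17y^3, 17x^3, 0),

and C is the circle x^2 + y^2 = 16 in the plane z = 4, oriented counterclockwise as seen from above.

Let S be the flat disk x^2 + y^2 ≤ 16 in the plane z = 4, with upward unit normal n̂ = ẑ. By Stokes' theorem,

    ∮_C F · dr = ∬_S (∇ × F) · n̂ dS = ∬_D (curl F)_z dA,

where D is the disk x^2 + y^2 ≤ 16.

Compute the curl of F = (-17y^3, 17x^3, 0):
    (∇ × F)_x = ∂F_z/∂y - ∂F_y/∂z = 0,
    (∇ × F)_y = ∂F_x/∂z - ∂F_z/∂x = 0,
    (∇ × F)_z = ∂F_y/∂x - ∂F_x/∂y = 51x^2 + 51y^2.

On z = 4, (curl F)_z = 51x^2 + 51y^2.

Convert to polar (x = r cos θ, y = r sin θ, dA = r dr dθ); the integrand becomes 51r^2, so

    ∬_D (curl F)_z dA = ∫_0^{2π} ∫_0^{4} (51r^2) · r dr dθ.

Inner (r from 0 to 4): 3264.
Outer (θ from 0 to 2π): 6528π.

Therefore ∮_C F · dr = 6528π.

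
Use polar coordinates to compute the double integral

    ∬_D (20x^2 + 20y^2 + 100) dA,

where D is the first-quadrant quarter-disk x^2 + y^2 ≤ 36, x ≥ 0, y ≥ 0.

The region D is 0 ≤ r ≤ 6, 0 ≤ θ ≤ π/2 in polar coordinates, where x = r cos(θ), y = r sin(θ), and dA = r dr dθ.

Under the substitution, the integrand becomes 20r^2 + 100, so

    ∬_D (20x^2 + 20y^2 + 100) dA = ∫_{0}^{π/2} ∫_{0}^{6} (20r^2 + 100) · r dr dθ.

Inner integral (in r): ∫_{0}^{6} (20r^2 + 100) · r dr = 8280.

Outer integral (in θ): ∫_{0}^{π/2} (8280) dθ = 4140π.

Therefore ∬_D (20x^2 + 20y^2 + 100) dA = 4140π.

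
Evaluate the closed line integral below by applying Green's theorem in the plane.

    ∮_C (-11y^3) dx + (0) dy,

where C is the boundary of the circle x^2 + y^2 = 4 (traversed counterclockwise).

Green's theorem converts the closed line integral into a double integral over the enclosed region D:

    ∮_C P dx + Q dy = ∬_D (∂Q/∂x - ∂P/∂y) dA.

Here P = -11y^3, Q = 0, so

    ∂Q/∂x = 0,    ∂P/∂y = -33y^2,
    ∂Q/∂x - ∂P/∂y = 33y^2.

D is the region x^2 + y^2 ≤ 4. Evaluating the double integral:

In polar coordinates (x = r cos θ, y = r sin θ, dA = r dr dθ) the integrand becomes 33r^2sin(θ)^2, so

    ∬_D (33y^2) dA = ∫_0^{2π} ∫_0^{2} (33r^2sin(θ)^2) · r dr dθ.

Inner (r from 0 to 2): 132sin(θ)^2.
Outer (θ from 0 to 2π): 132π.

Therefore ∮_C P dx + Q dy = 132π.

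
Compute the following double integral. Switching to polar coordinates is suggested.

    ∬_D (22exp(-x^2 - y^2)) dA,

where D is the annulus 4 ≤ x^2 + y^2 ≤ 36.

The region D is 2 ≤ r ≤ 6, 0 ≤ θ ≤ 2π in polar coordinates, where x = r cos(θ), y = r sin(θ), and dA = r dr dθ.

Under the substitution, the integrand becomes 22exp(-r^2), so

    ∬_D (22exp(-x^2 - y^2)) dA = ∫_{0}^{2π} ∫_{2}^{6} (22exp(-r^2)) · r dr dθ.

Inner integral (in r): ∫_{2}^{6} (22exp(-r^2)) · r dr = -(11 - 11exp(32))exp(-36).

Outer integral (in θ): ∫_{0}^{2π} (-(11 - 11exp(32))exp(-36)) dθ = -22π (1 - exp(32))exp(-36).

Therefore ∬_D (22exp(-x^2 - y^2)) dA = -22π (1 - exp(32))exp(-36).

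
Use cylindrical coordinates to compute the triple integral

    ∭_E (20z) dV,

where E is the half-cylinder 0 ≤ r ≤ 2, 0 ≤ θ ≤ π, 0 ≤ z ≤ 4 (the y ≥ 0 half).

In cylindrical coordinates, x = r cos(θ), y = r sin(θ), z = z, and dV = r dr dθ dz.

The integrand becomes 20z, so

    ∭_E (20z) dV = ∫_{0}^{π} ∫_{0}^{2} ∫_{0}^{4} (20z) · r dz dr dθ.

Inner (z): 160r.
Middle (r from 0 to 2): 320.
Outer (θ): 320π.

Therefore the triple integral equals 320π.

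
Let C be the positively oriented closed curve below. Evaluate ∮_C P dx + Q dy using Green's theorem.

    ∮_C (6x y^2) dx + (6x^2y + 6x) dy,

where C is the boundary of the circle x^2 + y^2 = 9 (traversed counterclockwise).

Green's theorem converts the closed line integral into a double integral over the enclosed region D:

    ∮_C P dx + Q dy = ∬_D (∂Q/∂x - ∂P/∂y) dA.

Here P = 6x y^2, Q = 6x^2y + 6x, so

    ∂Q/∂x = 12x y + 6,    ∂P/∂y = 12x y,
    ∂Q/∂x - ∂P/∂y = 6.

D is the region x^2 + y^2 ≤ 9. Evaluating the double integral:

In polar coordinates (x = r cos θ, y = r sin θ, dA = r dr dθ) the integrand becomes 6, so

    ∬_D (6) dA = ∫_0^{2π} ∫_0^{3} (6) · r dr dθ.

Inner (r from 0 to 3): 27.
Outer (θ from 0 to 2π): 54π.

Therefore ∮_C P dx + Q dy = 54π.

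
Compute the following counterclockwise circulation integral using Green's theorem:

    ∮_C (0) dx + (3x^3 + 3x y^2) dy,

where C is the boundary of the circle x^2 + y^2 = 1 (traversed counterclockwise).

Green's theorem converts the closed line integral into a double integral over the enclosed region D:

    ∮_C P dx + Q dy = ∬_D (∂Q/∂x - ∂P/∂y) dA.

Here P = 0, Q = 3x^3 + 3x y^2, so

    ∂Q/∂x = 9x^2 + 3y^2,    ∂P/∂y = 0,
    ∂Q/∂x - ∂P/∂y = 9x^2 + 3y^2.

D is the region x^2 + y^2 ≤ 1. Evaluating the double integral:

In polar coordinates (x = r cos θ, y = r sin θ, dA = r dr dθ) the integrand becomes 3r^2(cos(2θ) + 2), so

    ∬_D (9x^2 + 3y^2) dA = ∫_0^{2π} ∫_0^{1} (3r^2(cos(2θ) + 2)) · r dr dθ.

Inner (r from 0 to 1): 3cos(2θ)/4 + 3/2.
Outer (θ from 0 to 2π): 3π.

Therefore ∮_C P dx + Q dy = 3π.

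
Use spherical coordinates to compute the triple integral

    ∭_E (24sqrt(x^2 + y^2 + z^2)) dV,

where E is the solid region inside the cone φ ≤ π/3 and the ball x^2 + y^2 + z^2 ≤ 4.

In spherical coordinates, x = ρ sin(φ) cos(θ), y = ρ sin(φ) sin(θ), z = ρ cos(φ), and dV = ρ^2 sin(φ) dρ dφ dθ.

The integrand becomes 24ρ, so

    ∭_E (24sqrt(x^2 + y^2 + z^2)) dV = ∫_{0}^{2π} ∫_{0}^{π/3} ∫_{0}^{2} (24ρ) · ρ^2 sin(φ) dρ dφ dθ.

Inner (ρ): 96sin(φ).
Middle (φ): 48.
Outer (θ): 96π.

Therefore the triple integral equals 96π.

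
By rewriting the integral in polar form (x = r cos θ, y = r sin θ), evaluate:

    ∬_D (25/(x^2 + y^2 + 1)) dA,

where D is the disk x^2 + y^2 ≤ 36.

The region D is 0 ≤ r ≤ 6, 0 ≤ θ ≤ 2π in polar coordinates, where x = r cos(θ), y = r sin(θ), and dA = r dr dθ.

Under the substitution, the integrand becomes 25/(r^2 + 1), so

    ∬_D (25/(x^2 + y^2 + 1)) dA = ∫_{0}^{2π} ∫_{0}^{6} (25/(r^2 + 1)) · r dr dθ.

Inner integral (in r): ∫_{0}^{6} (25/(r^2 + 1)) · r dr = 25log(37)/2.

Outer integral (in θ): ∫_{0}^{2π} (25log(37)/2) dθ = 25π log(37).

Therefore ∬_D (25/(x^2 + y^2 + 1)) dA = 25π log(37).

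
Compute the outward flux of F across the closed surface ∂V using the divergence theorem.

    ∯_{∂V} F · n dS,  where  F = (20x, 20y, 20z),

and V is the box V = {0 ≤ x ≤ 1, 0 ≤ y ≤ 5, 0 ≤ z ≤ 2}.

By the divergence theorem,

    ∯_{∂V} F · n dS = ∭_V (∇ · F) dV.

Compute the divergence:
    ∇ · F = ∂F_x/∂x + ∂F_y/∂y + ∂F_z/∂z = 20 + 20 + 20 = 60.

V is a rectangular box, so dV = dx dy dz with 0 ≤ x ≤ 1, 0 ≤ y ≤ 5, 0 ≤ z ≤ 2.

Integrate (60) over V as an iterated integral:

    ∭_V (∇·F) dV = ∫_0^{1} ∫_0^{5} ∫_0^{2} (60) dz dy dx.

Inner (z from 0 to 2): 120.
Middle (y from 0 to 5): 600.
Outer (x from 0 to 1): 600.

Therefore ∯_{∂V} F · n dS = 600.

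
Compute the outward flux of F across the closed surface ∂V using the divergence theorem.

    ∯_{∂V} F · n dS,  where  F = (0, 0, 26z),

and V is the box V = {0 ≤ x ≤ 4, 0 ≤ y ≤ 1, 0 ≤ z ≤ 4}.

By the divergence theorem,

    ∯_{∂V} F · n dS = ∭_V (∇ · F) dV.

Compute the divergence:
    ∇ · F = ∂F_x/∂x + ∂F_y/∂y + ∂F_z/∂z = 0 + 0 + 26 = 26.

V is a rectangular box, so dV = dx dy dz with 0 ≤ x ≤ 4, 0 ≤ y ≤ 1, 0 ≤ z ≤ 4.

Integrate (26) over V as an iterated integral:

    ∭_V (∇·F) dV = ∫_0^{4} ∫_0^{1} ∫_0^{4} (26) dz dy dx.

Inner (z from 0 to 4): 104.
Middle (y from 0 to 1): 104.
Outer (x from 0 to 4): 416.

Therefore ∯_{∂V} F · n dS = 416.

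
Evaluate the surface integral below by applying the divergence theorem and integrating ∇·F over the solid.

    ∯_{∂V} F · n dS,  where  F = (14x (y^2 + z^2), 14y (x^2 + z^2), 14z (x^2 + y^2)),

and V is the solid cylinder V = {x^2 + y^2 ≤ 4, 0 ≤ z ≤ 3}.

By the divergence theorem,

    ∯_{∂V} F · n dS = ∭_V (∇ · F) dV.

Compute the divergence:
    ∇ · F = ∂F_x/∂x + ∂F_y/∂y + ∂F_z/∂z = 14y^2 + 14z^2 + 14x^2 + 14z^2 + 14x^2 + 14y^2 = 28x^2 + 28y^2 + 28z^2.

In cylindrical coordinates, x = r cos(θ), y = r sin(θ), z = z, dV = r dr dθ dz, with 0 ≤ r ≤ 2, 0 ≤ θ ≤ 2π, 0 ≤ z ≤ 3.

The integrand, after substitution and multiplying by the volume element, becomes (28r^2 + 28z^2) · r, so

    ∭_V (∇·F) dV = ∫_0^{2π} ∫_0^{2} ∫_0^{3} (28r^2 + 28z^2) · r dz dr dθ.

Inner (z from 0 to 3): 84r (r^2 + 3).
Middle (r from 0 to 2): 840.
Outer (θ from 0 to 2π): 1680π.

Therefore ∯_{∂V} F · n dS = 1680π.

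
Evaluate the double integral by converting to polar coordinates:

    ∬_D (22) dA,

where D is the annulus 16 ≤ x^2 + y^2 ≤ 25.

The region D is 4 ≤ r ≤ 5, 0 ≤ θ ≤ 2π in polar coordinates, where x = r cos(θ), y = r sin(θ), and dA = r dr dθ.

Under the substitution, the integrand becomes 22, so

    ∬_D (22) dA = ∫_{0}^{2π} ∫_{4}^{5} (22) · r dr dθ.

Inner integral (in r): ∫_{4}^{5} (22) · r dr = 99.

Outer integral (in θ): ∫_{0}^{2π} (99) dθ = 198π.

Therefore ∬_D (22) dA = 198π.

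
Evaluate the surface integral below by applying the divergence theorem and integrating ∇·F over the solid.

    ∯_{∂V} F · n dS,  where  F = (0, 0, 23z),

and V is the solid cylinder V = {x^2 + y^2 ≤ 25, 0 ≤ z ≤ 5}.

By the divergence theorem,

    ∯_{∂V} F · n dS = ∭_V (∇ · F) dV.

Compute the divergence:
    ∇ · F = ∂F_x/∂x + ∂F_y/∂y + ∂F_z/∂z = 0 + 0 + 23 = 23.

In cylindrical coordinates, x = r cos(θ), y = r sin(θ), z = z, dV = r dr dθ dz, with 0 ≤ r ≤ 5, 0 ≤ θ ≤ 2π, 0 ≤ z ≤ 5.

The integrand, after substitution and multiplying by the volume element, becomes (23) · r, so

    ∭_V (∇·F) dV = ∫_0^{2π} ∫_0^{5} ∫_0^{5} (23) · r dz dr dθ.

Inner (z from 0 to 5): 115r.
Middle (r from 0 to 5): 2875/2.
Outer (θ from 0 to 2π): 2875π.

Therefore ∯_{∂V} F · n dS = 2875π.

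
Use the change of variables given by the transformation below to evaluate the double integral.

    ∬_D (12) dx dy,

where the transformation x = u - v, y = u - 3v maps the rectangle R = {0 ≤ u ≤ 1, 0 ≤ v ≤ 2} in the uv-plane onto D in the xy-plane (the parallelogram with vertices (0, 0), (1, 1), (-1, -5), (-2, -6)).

Compute the Jacobian determinant of (x, y) with respect to (u, v):

    ∂(x,y)/∂(u,v) = | 1  -1 | = (1)(-3) - (-1)(1) = -2.
                   | 1  -3 |

Its absolute value is |J| = 2 (the area scaling factor).

Substituting x = u - v, y = u - 3v into the integrand,

    12 → 12,

so the integral becomes

    ∬_R (12) · |J| du dv = ∫_0^1 ∫_0^2 (24) dv du.

Inner (v): 48.
Outer (u): 48.

Therefore ∬_D (12) dx dy = 48.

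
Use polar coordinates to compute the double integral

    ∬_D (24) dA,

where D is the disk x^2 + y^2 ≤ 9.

The region D is 0 ≤ r ≤ 3, 0 ≤ θ ≤ 2π in polar coordinates, where x = r cos(θ), y = r sin(θ), and dA = r dr dθ.

Under the substitution, the integrand becomes 24, so

    ∬_D (24) dA = ∫_{0}^{2π} ∫_{0}^{3} (24) · r dr dθ.

Inner integral (in r): ∫_{0}^{3} (24) · r dr = 108.

Outer integral (in θ): ∫_{0}^{2π} (108) dθ = 216π.

Therefore ∬_D (24) dA = 216π.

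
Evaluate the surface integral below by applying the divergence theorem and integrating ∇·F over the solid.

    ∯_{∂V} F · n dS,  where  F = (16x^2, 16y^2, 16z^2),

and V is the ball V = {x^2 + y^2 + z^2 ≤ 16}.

By the divergence theorem,

    ∯_{∂V} F · n dS = ∭_V (∇ · F) dV.

Compute the divergence:
    ∇ · F = ∂F_x/∂x + ∂F_y/∂y + ∂F_z/∂z = 32x + 32y + 32z.

In spherical coordinates, x = ρ sin(φ) cos(θ), y = ρ sin(φ) sin(θ), z = ρ cos(φ), dV = ρ^2 sin(φ) dρ dφ dθ, with 0 ≤ ρ ≤ 4, 0 ≤ φ ≤ π, 0 ≤ θ ≤ 2π.

The integrand, after substitution and multiplying by the volume element, becomes (32ρ (sqrt(2)sin(φ)sin(θ + π/4) + cos(φ))) · ρ^2 sin(φ), so

    ∭_V (∇·F) dV = ∫_0^{2π} ∫_0^{π} ∫_0^{4} (32ρ (sqrt(2)sin(φ)sin(θ + π/4) + cos(φ))) · ρ^2 sin(φ) dρ dφ dθ.

Inner (ρ from 0 to 4): 2048(sqrt(2)sin(φ)sin(θ + π/4) + cos(φ))sin(φ).
Middle (φ from 0 to π): 1024sqrt(2)π sin(θ + π/4).
Outer (θ from 0 to 2π): 0.

Therefore ∯_{∂V} F · n dS = 0.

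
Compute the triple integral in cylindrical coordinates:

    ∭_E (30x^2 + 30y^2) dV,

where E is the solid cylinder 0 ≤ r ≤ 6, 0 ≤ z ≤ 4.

In cylindrical coordinates, x = r cos(θ), y = r sin(θ), z = z, and dV = r dr dθ dz.

The integrand becomes 30r^2, so

    ∭_E (30x^2 + 30y^2) dV = ∫_{0}^{2π} ∫_{0}^{6} ∫_{0}^{4} (30r^2) · r dz dr dθ.

Inner (z): 120r^3.
Middle (r from 0 to 6): 38880.
Outer (θ): 77760π.

Therefore the triple integral equals 77760π.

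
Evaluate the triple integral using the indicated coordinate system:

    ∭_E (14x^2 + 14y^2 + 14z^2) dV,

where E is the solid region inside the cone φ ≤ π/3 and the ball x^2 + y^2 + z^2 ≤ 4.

In spherical coordinates, x = ρ sin(φ) cos(θ), y = ρ sin(φ) sin(θ), z = ρ cos(φ), and dV = ρ^2 sin(φ) dρ dφ dθ.

The integrand becomes 14ρ^2, so

    ∭_E (14x^2 + 14y^2 + 14z^2) dV = ∫_{0}^{2π} ∫_{0}^{π/3} ∫_{0}^{2} (14ρ^2) · ρ^2 sin(φ) dρ dφ dθ.

Inner (ρ): 448sin(φ)/5.
Middle (φ): 224/5.
Outer (θ): 448π/5.

Therefore the triple integral equals 448π/5.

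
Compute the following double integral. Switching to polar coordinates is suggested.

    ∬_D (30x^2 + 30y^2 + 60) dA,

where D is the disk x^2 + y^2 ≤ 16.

The region D is 0 ≤ r ≤ 4, 0 ≤ θ ≤ 2π in polar coordinates, where x = r cos(θ), y = r sin(θ), and dA = r dr dθ.

Under the substitution, the integrand becomes 30r^2 + 60, so

    ∬_D (30x^2 + 30y^2 + 60) dA = ∫_{0}^{2π} ∫_{0}^{4} (30r^2 + 60) · r dr dθ.

Inner integral (in r): ∫_{0}^{4} (30r^2 + 60) · r dr = 2400.

Outer integral (in θ): ∫_{0}^{2π} (2400) dθ = 4800π.

Therefore ∬_D (30x^2 + 30y^2 + 60) dA = 4800π.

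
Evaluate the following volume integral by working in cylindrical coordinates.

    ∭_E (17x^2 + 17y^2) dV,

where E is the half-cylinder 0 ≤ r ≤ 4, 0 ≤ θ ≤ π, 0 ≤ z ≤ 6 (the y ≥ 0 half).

In cylindrical coordinates, x = r cos(θ), y = r sin(θ), z = z, and dV = r dr dθ dz.

The integrand becomes 17r^2, so

    ∭_E (17x^2 + 17y^2) dV = ∫_{0}^{π} ∫_{0}^{4} ∫_{0}^{6} (17r^2) · r dz dr dθ.

Inner (z): 102r^3.
Middle (r from 0 to 4): 6528.
Outer (θ): 6528π.

Therefore the triple integral equals 6528π.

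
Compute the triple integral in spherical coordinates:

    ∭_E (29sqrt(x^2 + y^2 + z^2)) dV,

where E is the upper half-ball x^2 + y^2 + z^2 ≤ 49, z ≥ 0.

In spherical coordinates, x = ρ sin(φ) cos(θ), y = ρ sin(φ) sin(θ), z = ρ cos(φ), and dV = ρ^2 sin(φ) dρ dφ dθ.

The integrand becomes 29ρ, so

    ∭_E (29sqrt(x^2 + y^2 + z^2)) dV = ∫_{0}^{2π} ∫_{0}^{π/2} ∫_{0}^{7} (29ρ) · ρ^2 sin(φ) dρ dφ dθ.

Inner (ρ): 69629sin(φ)/4.
Middle (φ): 69629/4.
Outer (θ): 69629π/2.

Therefore the triple integral equals 69629π/2.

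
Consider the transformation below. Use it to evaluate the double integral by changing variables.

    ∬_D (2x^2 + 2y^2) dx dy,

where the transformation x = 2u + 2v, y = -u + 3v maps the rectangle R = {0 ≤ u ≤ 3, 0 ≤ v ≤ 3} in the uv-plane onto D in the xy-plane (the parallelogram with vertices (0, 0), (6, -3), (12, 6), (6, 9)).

Compute the Jacobian determinant of (x, y) with respect to (u, v):

    ∂(x,y)/∂(u,v) = | 2  2 | = (2)(3) - (2)(-1) = 8.
                   | -1  3 |

Its absolute value is |J| = 8 (the area scaling factor).

Substituting x = 2u + 2v, y = -u + 3v into the integrand,

    2x^2 + 2y^2 → 10u^2 + 4u v + 26v^2,

so the integral becomes

    ∬_R (10u^2 + 4u v + 26v^2) · |J| du dv = ∫_0^3 ∫_0^3 (80u^2 + 32u v + 208v^2) dv du.

Inner (v): 240u^2 + 144u + 1872.
Outer (u): 8424.

Therefore ∬_D (2x^2 + 2y^2) dx dy = 8424.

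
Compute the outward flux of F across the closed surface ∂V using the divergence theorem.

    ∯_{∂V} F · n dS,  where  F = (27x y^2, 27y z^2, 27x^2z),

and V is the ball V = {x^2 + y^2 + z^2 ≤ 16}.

By the divergence theorem,

    ∯_{∂V} F · n dS = ∭_V (∇ · F) dV.

Compute the divergence:
    ∇ · F = ∂F_x/∂x + ∂F_y/∂y + ∂F_z/∂z = 27y^2 + 27z^2 + 27x^2 = 27x^2 + 27y^2 + 27z^2.

In spherical coordinates, x = ρ sin(φ) cos(θ), y = ρ sin(φ) sin(θ), z = ρ cos(φ), dV = ρ^2 sin(φ) dρ dφ dθ, with 0 ≤ ρ ≤ 4, 0 ≤ φ ≤ π, 0 ≤ θ ≤ 2π.

The integrand, after substitution and multiplying by the volume element, becomes (27ρ^2) · ρ^2 sin(φ), so

    ∭_V (∇·F) dV = ∫_0^{2π} ∫_0^{π} ∫_0^{4} (27ρ^2) · ρ^2 sin(φ) dρ dφ dθ.

Inner (ρ from 0 to 4): 27648sin(φ)/5.
Middle (φ from 0 to π): 55296/5.
Outer (θ from 0 to 2π): 110592π/5.

Therefore ∯_{∂V} F · n dS = 110592π/5.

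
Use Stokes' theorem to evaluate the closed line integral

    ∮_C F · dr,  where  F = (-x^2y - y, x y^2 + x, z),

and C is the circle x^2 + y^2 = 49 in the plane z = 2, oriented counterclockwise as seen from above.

Let S be the flat disk x^2 + y^2 ≤ 49 in the plane z = 2, with upward unit normal n̂ = ẑ. By Stokes' theorem,

    ∮_C F · dr = ∬_S (∇ × F) · n̂ dS = ∬_D (curl F)_z dA,

where D is the disk x^2 + y^2 ≤ 49.

Compute the curl of F = (-x^2y - y, x y^2 + x, z):
    (∇ × F)_x = ∂F_z/∂y - ∂F_y/∂z = 0,
    (∇ × F)_y = ∂F_x/∂z - ∂F_z/∂x = 0,
    (∇ × F)_z = ∂F_y/∂x - ∂F_x/∂y = x^2 + y^2 + 2.

On z = 2, (curl F)_z = x^2 + y^2 + 2.

Convert to polar (x = r cos θ, y = r sin θ, dA = r dr dθ); the integrand becomes r^2 + 2, so

    ∬_D (curl F)_z dA = ∫_0^{2π} ∫_0^{7} (r^2 + 2) · r dr dθ.

Inner (r from 0 to 7): 2597/4.
Outer (θ from 0 to 2π): 2597π/2.

Therefore ∮_C F · dr = 2597π/2.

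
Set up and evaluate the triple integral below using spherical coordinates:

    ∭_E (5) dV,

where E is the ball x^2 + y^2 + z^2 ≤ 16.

In spherical coordinates, x = ρ sin(φ) cos(θ), y = ρ sin(φ) sin(θ), z = ρ cos(φ), and dV = ρ^2 sin(φ) dρ dφ dθ.

The integrand becomes 5, so

    ∭_E (5) dV = ∫_{0}^{2π} ∫_{0}^{π} ∫_{0}^{4} (5) · ρ^2 sin(φ) dρ dφ dθ.

Inner (ρ): 320sin(φ)/3.
Middle (φ): 640/3.
Outer (θ): 1280π/3.

Therefore the triple integral equals 1280π/3.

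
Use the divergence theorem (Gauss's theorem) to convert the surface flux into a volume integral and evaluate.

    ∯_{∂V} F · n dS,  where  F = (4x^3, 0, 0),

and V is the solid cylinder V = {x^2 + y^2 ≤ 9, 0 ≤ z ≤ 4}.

By the divergence theorem,

    ∯_{∂V} F · n dS = ∭_V (∇ · F) dV.

Compute the divergence:
    ∇ · F = ∂F_x/∂x + ∂F_y/∂y + ∂F_z/∂z = 12x^2 + 0 + 0 = 12x^2.

In cylindrical coordinates, x = r cos(θ), y = r sin(θ), z = z, dV = r dr dθ dz, with 0 ≤ r ≤ 3, 0 ≤ θ ≤ 2π, 0 ≤ z ≤ 4.

The integrand, after substitution and multiplying by the volume element, becomes (12r^2cos(θ)^2) · r, so

    ∭_V (∇·F) dV = ∫_0^{2π} ∫_0^{3} ∫_0^{4} (12r^2cos(θ)^2) · r dz dr dθ.

Inner (z from 0 to 4): 48r^3cos(θ)^2.
Middle (r from 0 to 3): 972cos(θ)^2.
Outer (θ from 0 to 2π): 972π.

Therefore ∯_{∂V} F · n dS = 972π.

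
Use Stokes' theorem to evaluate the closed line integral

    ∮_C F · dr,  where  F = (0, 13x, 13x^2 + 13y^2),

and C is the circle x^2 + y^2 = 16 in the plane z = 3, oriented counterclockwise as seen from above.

Let S be the flat disk x^2 + y^2 ≤ 16 in the plane z = 3, with upward unit normal n̂ = ẑ. By Stokes' theorem,

    ∮_C F · dr = ∬_S (∇ × F) · n̂ dS = ∬_D (curl F)_z dA,

where D is the disk x^2 + y^2 ≤ 16.

Compute the curl of F = (0, 13x, 13x^2 + 13y^2):
    (∇ × F)_x = ∂F_z/∂y - ∂F_y/∂z = 26y,
    (∇ × F)_y = ∂F_x/∂z - ∂F_z/∂x = -26x,
    (∇ × F)_z = ∂F_y/∂x - ∂F_x/∂y = 13.

On z = 3, (curl F)_z = 13.

Convert to polar (x = r cos θ, y = r sin θ, dA = r dr dθ); the integrand becomes 13, so

    ∬_D (curl F)_z dA = ∫_0^{2π} ∫_0^{4} (13) · r dr dθ.

Inner (r from 0 to 4): 104.
Outer (θ from 0 to 2π): 208π.

Therefore ∮_C F · dr = 208π.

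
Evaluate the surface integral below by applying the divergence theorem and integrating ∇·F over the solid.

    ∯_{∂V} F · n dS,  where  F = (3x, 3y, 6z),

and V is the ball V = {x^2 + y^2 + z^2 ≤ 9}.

By the divergence theorem,

    ∯_{∂V} F · n dS = ∭_V (∇ · F) dV.

Compute the divergence:
    ∇ · F = ∂F_x/∂x + ∂F_y/∂y + ∂F_z/∂z = 3 + 3 + 6 = 12.

In spherical coordinates, x = ρ sin(φ) cos(θ), y = ρ sin(φ) sin(θ), z = ρ cos(φ), dV = ρ^2 sin(φ) dρ dφ dθ, with 0 ≤ ρ ≤ 3, 0 ≤ φ ≤ π, 0 ≤ θ ≤ 2π.

The integrand, after substitution and multiplying by the volume element, becomes (12) · ρ^2 sin(φ), so

    ∭_V (∇·F) dV = ∫_0^{2π} ∫_0^{π} ∫_0^{3} (12) · ρ^2 sin(φ) dρ dφ dθ.

Inner (ρ from 0 to 3): 108sin(φ).
Middle (φ from 0 to π): 216.
Outer (θ from 0 to 2π): 432π.

Therefore ∯_{∂V} F · n dS = 432π.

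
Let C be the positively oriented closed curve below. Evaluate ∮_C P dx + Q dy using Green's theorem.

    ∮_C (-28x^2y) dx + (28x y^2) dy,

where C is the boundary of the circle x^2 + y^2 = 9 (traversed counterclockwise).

Green's theorem converts the closed line integral into a double integral over the enclosed region D:

    ∮_C P dx + Q dy = ∬_D (∂Q/∂x - ∂P/∂y) dA.

Here P = -28x^2y, Q = 28x y^2, so

    ∂Q/∂x = 28y^2,    ∂P/∂y = -28x^2,
    ∂Q/∂x - ∂P/∂y = 28x^2 + 28y^2.

D is the region x^2 + y^2 ≤ 9. Evaluating the double integral:

In polar coordinates (x = r cos θ, y = r sin θ, dA = r dr dθ) the integrand becomes 28r^2, so

    ∬_D (28x^2 + 28y^2) dA = ∫_0^{2π} ∫_0^{3} (28r^2) · r dr dθ.

Inner (r from 0 to 3): 567.
Outer (θ from 0 to 2π): 1134π.

Therefore ∮_C P dx + Q dy = 1134π.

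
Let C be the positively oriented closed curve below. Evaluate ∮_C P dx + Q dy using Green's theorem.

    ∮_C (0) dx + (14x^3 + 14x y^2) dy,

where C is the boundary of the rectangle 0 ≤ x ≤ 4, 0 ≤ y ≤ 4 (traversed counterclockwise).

Green's theorem converts the closed line integral into a double integral over the enclosed region D:

    ∮_C P dx + Q dy = ∬_D (∂Q/∂x - ∂P/∂y) dA.

Here P = 0, Q = 14x^3 + 14x y^2, so

    ∂Q/∂x = 42x^2 + 14y^2,    ∂P/∂y = 0,
    ∂Q/∂x - ∂P/∂y = 42x^2 + 14y^2.

D is the region 0 ≤ x ≤ 4, 0 ≤ y ≤ 4. Evaluating the double integral:

    ∬_D (42x^2 + 14y^2) dA = ∫_0^{4} ∫_0^{4} (42x^2 + 14y^2) dy dx.

Inner (y from 0 to 4): 168x^2 + 896/3.
Outer (x from 0 to 4): 14336/3.

Therefore ∮_C P dx + Q dy = 14336/3.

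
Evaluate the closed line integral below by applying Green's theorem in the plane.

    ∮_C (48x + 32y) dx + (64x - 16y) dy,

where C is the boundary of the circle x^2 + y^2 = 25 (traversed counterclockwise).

Green's theorem converts the closed line integral into a double integral over the enclosed region D:

    ∮_C P dx + Q dy = ∬_D (∂Q/∂x - ∂P/∂y) dA.

Here P = 48x + 32y, Q = 64x - 16y, so

    ∂Q/∂x = 64,    ∂P/∂y = 32,
    ∂Q/∂x - ∂P/∂y = 32.

D is the region x^2 + y^2 ≤ 25. Evaluating the double integral:

In polar coordinates (x = r cos θ, y = r sin θ, dA = r dr dθ) the integrand becomes 32, so

    ∬_D (32) dA = ∫_0^{2π} ∫_0^{5} (32) · r dr dθ.

Inner (r from 0 to 5): 400.
Outer (θ from 0 to 2π): 800π.

Therefore ∮_C P dx + Q dy = 800π.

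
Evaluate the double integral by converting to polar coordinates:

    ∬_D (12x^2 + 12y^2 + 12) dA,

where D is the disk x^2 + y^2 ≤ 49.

The region D is 0 ≤ r ≤ 7, 0 ≤ θ ≤ 2π in polar coordinates, where x = r cos(θ), y = r sin(θ), and dA = r dr dθ.

Under the substitution, the integrand becomes 12r^2 + 12, so

    ∬_D (12x^2 + 12y^2 + 12) dA = ∫_{0}^{2π} ∫_{0}^{7} (12r^2 + 12) · r dr dθ.

Inner integral (in r): ∫_{0}^{7} (12r^2 + 12) · r dr = 7497.

Outer integral (in θ): ∫_{0}^{2π} (7497) dθ = 14994π.

Therefore ∬_D (12x^2 + 12y^2 + 12) dA = 14994π.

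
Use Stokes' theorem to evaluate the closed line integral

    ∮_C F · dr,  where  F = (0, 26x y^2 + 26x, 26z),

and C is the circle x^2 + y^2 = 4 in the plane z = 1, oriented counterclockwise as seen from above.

Let S be the flat disk x^2 + y^2 ≤ 4 in the plane z = 1, with upward unit normal n̂ = ẑ. By Stokes' theorem,

    ∮_C F · dr = ∬_S (∇ × F) · n̂ dS = ∬_D (curl F)_z dA,

where D is the disk x^2 + y^2 ≤ 4.

Compute the curl of F = (0, 26x y^2 + 26x, 26z):
    (∇ × F)_x = ∂F_z/∂y - ∂F_y/∂z = 0,
    (∇ × F)_y = ∂F_x/∂z - ∂F_z/∂x = 0,
    (∇ × F)_z = ∂F_y/∂x - ∂F_x/∂y = 26y^2 + 26.

On z = 1, (curl F)_z = 26y^2 + 26.

Convert to polar (x = r cos θ, y = r sin θ, dA = r dr dθ); the integrand becomes 26r^2sin(θ)^2 + 26, so

    ∬_D (curl F)_z dA = ∫_0^{2π} ∫_0^{2} (26r^2sin(θ)^2 + 26) · r dr dθ.

Inner (r from 0 to 2): 104 - 52cos(2θ).
Outer (θ from 0 to 2π): 208π.

Therefore ∮_C F · dr = 208π.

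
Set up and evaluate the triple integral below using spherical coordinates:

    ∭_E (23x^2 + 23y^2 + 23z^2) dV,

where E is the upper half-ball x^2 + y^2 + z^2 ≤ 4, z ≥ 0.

In spherical coordinates, x = ρ sin(φ) cos(θ), y = ρ sin(φ) sin(θ), z = ρ cos(φ), and dV = ρ^2 sin(φ) dρ dφ dθ.

The integrand becomes 23ρ^2, so

    ∭_E (23x^2 + 23y^2 + 23z^2) dV = ∫_{0}^{2π} ∫_{0}^{π/2} ∫_{0}^{2} (23ρ^2) · ρ^2 sin(φ) dρ dφ dθ.

Inner (ρ): 736sin(φ)/5.
Middle (φ): 736/5.
Outer (θ): 1472π/5.

Therefore the triple integral equals 1472π/5.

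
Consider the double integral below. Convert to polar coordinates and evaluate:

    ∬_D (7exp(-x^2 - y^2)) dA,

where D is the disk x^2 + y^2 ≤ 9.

The region D is 0 ≤ r ≤ 3, 0 ≤ θ ≤ 2π in polar coordinates, where x = r cos(θ), y = r sin(θ), and dA = r dr dθ.

Under the substitution, the integrand becomes 7exp(-r^2), so

    ∬_D (7exp(-x^2 - y^2)) dA = ∫_{0}^{2π} ∫_{0}^{3} (7exp(-r^2)) · r dr dθ.

Inner integral (in r): ∫_{0}^{3} (7exp(-r^2)) · r dr = 7/2 - 7exp(-9)/2.

Outer integral (in θ): ∫_{0}^{2π} (7/2 - 7exp(-9)/2) dθ = -7π exp(-9) + 7π.

Therefore ∬_D (7exp(-x^2 - y^2)) dA = -7π exp(-9) + 7π.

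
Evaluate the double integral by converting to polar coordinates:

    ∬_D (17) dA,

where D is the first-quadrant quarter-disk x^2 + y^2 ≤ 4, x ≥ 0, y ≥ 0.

The region D is 0 ≤ r ≤ 2, 0 ≤ θ ≤ π/2 in polar coordinates, where x = r cos(θ), y = r sin(θ), and dA = r dr dθ.

Under the substitution, the integrand becomes 17, so

    ∬_D (17) dA = ∫_{0}^{π/2} ∫_{0}^{2} (17) · r dr dθ.

Inner integral (in r): ∫_{0}^{2} (17) · r dr = 34.

Outer integral (in θ): ∫_{0}^{π/2} (34) dθ = 17π.

Therefore ∬_D (17) dA = 17π.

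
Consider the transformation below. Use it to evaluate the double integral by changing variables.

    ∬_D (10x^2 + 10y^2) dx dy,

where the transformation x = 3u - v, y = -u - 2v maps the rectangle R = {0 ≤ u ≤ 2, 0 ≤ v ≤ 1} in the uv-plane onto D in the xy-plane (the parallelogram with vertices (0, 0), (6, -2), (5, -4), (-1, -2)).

Compute the Jacobian determinant of (x, y) with respect to (u, v):

    ∂(x,y)/∂(u,v) = | 3  -1 | = (3)(-2) - (-1)(-1) = -7.
                   | -1  -2 |

Its absolute value is |J| = 7 (the area scaling factor).

Substituting x = 3u - v, y = -u - 2v into the integrand,

    10x^2 + 10y^2 → 100u^2 - 20u v + 50v^2,

so the integral becomes

    ∬_R (100u^2 - 20u v + 50v^2) · |J| du dv = ∫_0^2 ∫_0^1 (700u^2 - 140u v + 350v^2) dv du.

Inner (v): 700u^2 - 70u + 350/3.
Outer (u): 1960.

Therefore ∬_D (10x^2 + 10y^2) dx dy = 1960.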